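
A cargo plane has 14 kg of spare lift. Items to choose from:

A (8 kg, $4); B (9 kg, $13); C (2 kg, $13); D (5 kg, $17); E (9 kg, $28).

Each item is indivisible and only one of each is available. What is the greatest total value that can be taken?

Check high-value combinations within 14 kg:
- D+E: weight 5+9=14, value 17+28=45
- C+E: weight 2+9=11, value 13+28=41
- C+D: weight 2+5=7, value 13+17=30
- B+D: weight 9+5=14, value 13+17=30
- E: weight 9, value 28
Best: $45.

$45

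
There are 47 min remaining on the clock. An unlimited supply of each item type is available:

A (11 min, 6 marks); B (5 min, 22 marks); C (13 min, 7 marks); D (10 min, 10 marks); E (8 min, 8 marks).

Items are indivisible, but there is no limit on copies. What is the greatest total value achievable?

198 marks

Best value-per-unit is B at 22/5, and filling with it alone uses time 9×5=45. No mix of the others beats 9×22 = 198.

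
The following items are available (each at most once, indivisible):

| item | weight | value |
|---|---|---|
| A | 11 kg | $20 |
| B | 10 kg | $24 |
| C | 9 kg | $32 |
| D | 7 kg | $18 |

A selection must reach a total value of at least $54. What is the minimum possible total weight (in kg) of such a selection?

Subsets with value ≥ 54, sorted by total weight:
- B+C: weight 19, value 56
- B+C+D: weight 26, value 74
- A+C+D: weight 27, value 70
Minimum weight: 19 kg.

19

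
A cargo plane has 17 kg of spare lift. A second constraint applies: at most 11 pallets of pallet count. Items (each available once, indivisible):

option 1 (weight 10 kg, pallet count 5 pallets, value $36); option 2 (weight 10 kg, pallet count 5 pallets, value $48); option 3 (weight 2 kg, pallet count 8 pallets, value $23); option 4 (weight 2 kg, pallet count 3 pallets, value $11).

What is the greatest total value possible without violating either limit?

$59

Feasible sets respecting both limits:
- option 2+option 4: weight 12, pallet count 8, value 59
- option 2: weight 10, pallet count 5, value 48
- option 1+option 4: weight 12, pallet count 8, value 47
- option 1: weight 10, pallet count 5, value 36
Best: $59.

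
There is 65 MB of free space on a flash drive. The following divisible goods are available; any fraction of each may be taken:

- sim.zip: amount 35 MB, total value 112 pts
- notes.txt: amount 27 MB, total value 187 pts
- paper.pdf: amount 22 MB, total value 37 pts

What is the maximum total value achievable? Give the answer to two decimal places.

304.05

Take in order of value per unit:
- notes.txt (187/27 per unit): all 27 → value 187, running total 187.00
- sim.zip (112/35 per unit): all 35 → value 112, running total 299.00
- paper.pdf (37/22 per unit): 3 of 22 → value 3×37/22 = 5.0455, running total 304.05
Total 304.05.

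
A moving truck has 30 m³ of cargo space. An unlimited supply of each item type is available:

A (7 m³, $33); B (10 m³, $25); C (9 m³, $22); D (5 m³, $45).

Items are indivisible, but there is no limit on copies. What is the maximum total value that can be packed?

$270

Best value-per-unit is D at 45/5, and filling with it alone uses volume 6×5=30. No mix of the others beats 6×45 = 270.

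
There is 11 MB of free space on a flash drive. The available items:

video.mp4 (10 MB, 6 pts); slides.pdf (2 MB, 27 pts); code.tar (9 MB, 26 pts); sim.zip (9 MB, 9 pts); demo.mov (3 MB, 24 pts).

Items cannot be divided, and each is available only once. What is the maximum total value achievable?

Check high-value combinations within 11 MB:
- slides.pdf+code.tar: size 2+9=11, value 27+26=53
- slides.pdf+demo.mov: size 2+3=5, value 27+24=51
- slides.pdf+sim.zip: size 2+9=11, value 27+9=36
- slides.pdf: size 2, value 27
Best: 53 pts.

53 pts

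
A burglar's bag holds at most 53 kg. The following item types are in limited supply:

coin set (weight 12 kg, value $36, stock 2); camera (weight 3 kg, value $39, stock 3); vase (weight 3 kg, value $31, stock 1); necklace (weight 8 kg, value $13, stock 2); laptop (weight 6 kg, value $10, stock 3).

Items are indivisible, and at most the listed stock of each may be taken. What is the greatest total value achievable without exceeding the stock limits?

Top feasible selections:
- 2×coin set + 3×camera + 1×vase + 2×necklace: weight 52, value 246
- 2×coin set + 3×camera + 1×vase + 1×necklace + 1×laptop: weight 50, value 243
- 2×coin set + 3×camera + 1×vase + 2×laptop: weight 48, value 240
- 2×coin set + 3×camera + 1×vase + 1×necklace: weight 44, value 233
Best: $246.

$246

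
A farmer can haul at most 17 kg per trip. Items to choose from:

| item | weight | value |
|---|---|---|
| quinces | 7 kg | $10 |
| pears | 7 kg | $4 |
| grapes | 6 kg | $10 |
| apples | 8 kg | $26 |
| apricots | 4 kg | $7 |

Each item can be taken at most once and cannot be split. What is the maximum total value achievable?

Check high-value combinations within 17 kg:
- grapes+apples: weight 6+8=14, value 10+26=36
- quinces+apples: weight 7+8=15, value 10+26=36
- apples+apricots: weight 8+4=12, value 26+7=33
Best: $36.

$36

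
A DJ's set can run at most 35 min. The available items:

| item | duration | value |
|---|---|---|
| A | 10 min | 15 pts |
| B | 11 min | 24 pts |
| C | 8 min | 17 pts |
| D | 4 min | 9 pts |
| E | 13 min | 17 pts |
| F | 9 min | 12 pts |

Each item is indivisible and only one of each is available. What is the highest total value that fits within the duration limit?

65 pts

Check high-value combinations within 35 min:
- A+B+C+D: duration 10+11+8+4=33, value 15+24+17+9=65
- B+C+D+F: duration 11+8+4+9=32, value 24+17+9+12=62
- A+B+D+F: duration 10+11+4+9=34, value 15+24+9+12=60
Best: 65 pts.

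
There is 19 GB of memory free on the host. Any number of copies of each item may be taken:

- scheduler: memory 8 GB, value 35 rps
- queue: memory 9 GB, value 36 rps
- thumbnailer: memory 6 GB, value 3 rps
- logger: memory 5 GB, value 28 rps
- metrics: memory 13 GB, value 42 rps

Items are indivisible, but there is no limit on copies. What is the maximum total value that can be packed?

92 rps

Best value-per-unit is logger at 28/5; filling with it alone gives 3×28 = 84.
Optimal mix: 1×queue + 2×logger → memory 19, value 92.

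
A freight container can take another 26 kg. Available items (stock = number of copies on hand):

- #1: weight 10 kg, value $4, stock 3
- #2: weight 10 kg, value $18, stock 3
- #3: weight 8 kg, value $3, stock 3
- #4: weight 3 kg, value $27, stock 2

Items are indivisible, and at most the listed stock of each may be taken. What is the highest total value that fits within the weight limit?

$90

Best selections within weight 26 and stock limits:
- 2×#2 + 2×#4: weight 26, value 90
- 1×#1 + 1×#2 + 2×#4: weight 26, value 76
Best: $90.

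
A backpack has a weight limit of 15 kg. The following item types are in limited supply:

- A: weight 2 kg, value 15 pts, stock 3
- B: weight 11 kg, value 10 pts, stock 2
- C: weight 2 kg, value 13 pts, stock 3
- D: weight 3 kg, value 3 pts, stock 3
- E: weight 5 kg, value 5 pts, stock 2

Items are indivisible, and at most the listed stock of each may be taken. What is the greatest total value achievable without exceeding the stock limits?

Best selections within weight 15 and stock limits:
- 3×A + 3×C + 1×D: weight 15, value 87
- 3×A + 3×C: weight 12, value 84
Best: 87 pts.

87 pts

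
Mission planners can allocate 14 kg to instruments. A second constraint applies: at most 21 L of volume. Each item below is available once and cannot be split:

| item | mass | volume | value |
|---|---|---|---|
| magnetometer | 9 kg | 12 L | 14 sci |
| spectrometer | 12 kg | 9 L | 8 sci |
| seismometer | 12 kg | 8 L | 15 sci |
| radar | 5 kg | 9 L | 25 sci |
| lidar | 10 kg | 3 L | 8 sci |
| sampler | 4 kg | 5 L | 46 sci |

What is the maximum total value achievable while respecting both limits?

Feasible sets respecting both limits:
- radar+sampler: mass 9, volume 14, value 71
- magnetometer+sampler: mass 13, volume 17, value 60
- lidar+sampler: mass 14, volume 8, value 54
- sampler: mass 4, volume 5, value 46
Best: 71 sci.

71 sci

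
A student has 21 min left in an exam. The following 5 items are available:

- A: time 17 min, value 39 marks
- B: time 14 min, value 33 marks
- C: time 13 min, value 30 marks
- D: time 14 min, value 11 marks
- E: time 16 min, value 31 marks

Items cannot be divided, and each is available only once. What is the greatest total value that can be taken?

39 marks

Check high-value combinations within 21 min:
- A: time 17, value 39
- B: time 14, value 33
- E: time 16, value 31
Best: 39 marks.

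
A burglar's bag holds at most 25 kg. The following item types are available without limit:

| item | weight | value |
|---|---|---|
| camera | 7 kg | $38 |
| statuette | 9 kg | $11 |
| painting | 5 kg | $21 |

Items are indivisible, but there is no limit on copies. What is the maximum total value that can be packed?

$118

Best value-per-unit is camera at 38/7; filling with it alone gives 3×38 = 114.
Optimal mix: 2×camera + 2×painting → weight 24, value 118.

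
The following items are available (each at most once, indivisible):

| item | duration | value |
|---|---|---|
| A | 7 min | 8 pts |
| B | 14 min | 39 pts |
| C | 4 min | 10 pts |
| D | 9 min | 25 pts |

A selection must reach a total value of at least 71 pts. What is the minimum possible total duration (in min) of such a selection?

Subsets with value ≥ 71, sorted by total duration:
- B+C+D: duration 27, value 74
- A+B+D: duration 30, value 72
- A+B+C+D: duration 34, value 82
Minimum duration: 27 min.

27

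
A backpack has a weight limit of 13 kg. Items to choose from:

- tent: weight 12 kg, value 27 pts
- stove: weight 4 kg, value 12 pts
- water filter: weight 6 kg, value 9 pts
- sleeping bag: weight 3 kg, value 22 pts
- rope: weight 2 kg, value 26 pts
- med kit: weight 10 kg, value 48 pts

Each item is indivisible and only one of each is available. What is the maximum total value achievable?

74 pts

Check high-value combinations within 13 kg:
- rope+med kit: weight 2+10=12, value 26+48=74
- sleeping bag+med kit: weight 3+10=13, value 22+48=70
- stove+sleeping bag+rope: weight 4+3+2=9, value 12+22+26=60
- water filter+sleeping bag+rope: weight 6+3+2=11, value 9+22+26=57
- sleeping bag+rope: weight 3+2=5, value 22+26=48
Best: 74 pts.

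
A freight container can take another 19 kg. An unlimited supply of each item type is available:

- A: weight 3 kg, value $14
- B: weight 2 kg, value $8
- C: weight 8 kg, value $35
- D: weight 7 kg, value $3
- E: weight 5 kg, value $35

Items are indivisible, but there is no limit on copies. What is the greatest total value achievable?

Best value-per-unit is E at 35/5; filling with it alone gives 3×35 = 105.
Optimal mix: 2×B + 3×E → weight 19, value 121.

$121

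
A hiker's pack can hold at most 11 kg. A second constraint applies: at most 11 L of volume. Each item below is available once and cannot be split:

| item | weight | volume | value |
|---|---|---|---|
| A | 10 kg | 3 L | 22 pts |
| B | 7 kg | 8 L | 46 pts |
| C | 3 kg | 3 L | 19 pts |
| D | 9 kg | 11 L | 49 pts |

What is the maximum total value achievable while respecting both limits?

Feasible sets respecting both limits:
- B+C: weight 10, volume 11, value 65
- D: weight 9, volume 11, value 49
- B: weight 7, volume 8, value 46
- A: weight 10, volume 3, value 22
Best: 65 pts.

65 pts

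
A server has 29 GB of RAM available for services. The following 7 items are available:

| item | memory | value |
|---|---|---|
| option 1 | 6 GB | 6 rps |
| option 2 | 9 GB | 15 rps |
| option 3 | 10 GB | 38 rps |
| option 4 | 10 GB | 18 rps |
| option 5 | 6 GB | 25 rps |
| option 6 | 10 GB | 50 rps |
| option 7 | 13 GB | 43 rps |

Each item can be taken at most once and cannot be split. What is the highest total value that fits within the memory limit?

118 rps

This is a 0/1 knapsack; check combinations near the capacity.
- option 5+option 6+option 7: memory 6+10+13=29, value 25+50+43=118
- option 3+option 5+option 6: memory 10+6+10=26, value 38+25+50=113
- option 3+option 5+option 7: memory 10+6+13=29, value 38+25+43=106
- option 2+option 3+option 6: memory 9+10+10=29, value 15+38+50=103
Best: 118 rps.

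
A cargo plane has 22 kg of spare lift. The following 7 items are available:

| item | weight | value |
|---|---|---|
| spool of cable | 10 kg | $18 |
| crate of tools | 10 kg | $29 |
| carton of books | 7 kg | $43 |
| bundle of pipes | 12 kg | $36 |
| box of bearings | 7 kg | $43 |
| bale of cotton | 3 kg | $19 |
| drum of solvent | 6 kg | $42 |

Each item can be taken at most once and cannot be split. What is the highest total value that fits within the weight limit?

This is a 0/1 knapsack; check combinations near the capacity.
- carton of books+box of bearings+drum of solvent: weight 7+7+6=20, value 43+43+42=128
- carton of books+box of bearings+bale of cotton: weight 7+7+3=17, value 43+43+19=105
- carton of books+bale of cotton+drum of solvent: weight 7+3+6=16, value 43+19+42=104
Best: $128.

$128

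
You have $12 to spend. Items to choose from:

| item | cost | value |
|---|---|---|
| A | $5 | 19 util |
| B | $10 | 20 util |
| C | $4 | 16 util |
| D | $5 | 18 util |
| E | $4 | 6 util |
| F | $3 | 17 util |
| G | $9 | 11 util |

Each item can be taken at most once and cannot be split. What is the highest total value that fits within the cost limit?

This is a 0/1 knapsack; check combinations near the capacity.
- A+C+F: cost 5+4+3=12, value 19+16+17=52
- C+D+F: cost 4+5+3=12, value 16+18+17=51
- A+E+F: cost 5+4+3=12, value 19+6+17=42
- D+E+F: cost 5+4+3=12, value 18+6+17=41
Best: 52 util.

52 util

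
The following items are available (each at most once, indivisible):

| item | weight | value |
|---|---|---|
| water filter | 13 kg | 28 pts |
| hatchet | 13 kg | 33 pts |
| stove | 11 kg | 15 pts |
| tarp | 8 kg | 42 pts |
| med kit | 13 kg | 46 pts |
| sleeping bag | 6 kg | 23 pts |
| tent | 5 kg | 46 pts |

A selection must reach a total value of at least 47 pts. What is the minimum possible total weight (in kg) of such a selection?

Subsets with value ≥ 47, sorted by total weight:
- sleeping bag+tent: weight 11, value 69
- tarp+tent: weight 13, value 88
- tarp+sleeping bag: weight 14, value 65
- stove+tent: weight 16, value 61
Minimum weight: 11 kg.

11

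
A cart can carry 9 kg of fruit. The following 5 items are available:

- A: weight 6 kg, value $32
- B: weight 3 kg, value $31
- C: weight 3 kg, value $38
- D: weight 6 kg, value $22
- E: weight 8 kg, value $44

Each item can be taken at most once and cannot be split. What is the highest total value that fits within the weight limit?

Check high-value combinations within 9 kg:
- A+C: weight 6+3=9, value 32+38=70
- B+C: weight 3+3=6, value 31+38=69
- A+B: weight 6+3=9, value 32+31=63
- C+D: weight 3+6=9, value 38+22=60
Best: $70.

$70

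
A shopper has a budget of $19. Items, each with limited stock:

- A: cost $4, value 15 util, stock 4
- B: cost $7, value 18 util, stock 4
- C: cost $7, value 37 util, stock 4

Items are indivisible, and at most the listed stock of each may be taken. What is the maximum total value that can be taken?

89 util

Top feasible selections:
- 1×A + 2×C: cost 18, value 89
- 3×A + 1×C: cost 19, value 82
- 2×C: cost 14, value 74
- 1×A + 1×B + 1×C: cost 18, value 70
Best: 89 util.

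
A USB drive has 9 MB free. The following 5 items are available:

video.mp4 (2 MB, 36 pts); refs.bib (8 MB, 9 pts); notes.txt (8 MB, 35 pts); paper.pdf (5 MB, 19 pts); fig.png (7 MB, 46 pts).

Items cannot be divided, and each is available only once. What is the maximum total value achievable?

82 pts

Check high-value combinations within 9 MB:
- video.mp4+fig.png: size 2+7=9, value 36+46=82
- video.mp4+paper.pdf: size 2+5=7, value 36+19=55
- fig.png: size 7, value 46
Best: 82 pts.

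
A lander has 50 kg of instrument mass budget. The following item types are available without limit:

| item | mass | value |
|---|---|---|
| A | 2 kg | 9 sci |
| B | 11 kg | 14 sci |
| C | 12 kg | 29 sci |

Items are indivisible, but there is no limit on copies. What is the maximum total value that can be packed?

225 sci

Best value-per-unit is A at 9/2, and filling with it alone uses mass 25×2=50. No mix of the others beats 25×9 = 225.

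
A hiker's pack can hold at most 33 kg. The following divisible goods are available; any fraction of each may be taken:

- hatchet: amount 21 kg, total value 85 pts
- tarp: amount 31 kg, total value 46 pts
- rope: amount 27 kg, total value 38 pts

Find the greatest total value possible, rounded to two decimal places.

102.81

Take in order of value per unit:
- hatchet (85/21 per unit): all 21 → value 85, running total 85.00
- tarp (46/31 per unit): 12 of 31 → value 12×46/31 = 17.8065, running total 102.81
Total 102.81.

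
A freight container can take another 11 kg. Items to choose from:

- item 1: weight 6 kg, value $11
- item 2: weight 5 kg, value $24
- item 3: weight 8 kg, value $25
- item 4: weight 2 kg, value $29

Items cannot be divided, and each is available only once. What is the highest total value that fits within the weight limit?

$54

Check high-value combinations within 11 kg:
- item 3+item 4: weight 8+2=10, value 25+29=54
- item 2+item 4: weight 5+2=7, value 24+29=53
- item 1+item 4: weight 6+2=8, value 11+29=40
- item 1+item 2: weight 6+5=11, value 11+24=35
- item 4: weight 2, value 29
Best: $54.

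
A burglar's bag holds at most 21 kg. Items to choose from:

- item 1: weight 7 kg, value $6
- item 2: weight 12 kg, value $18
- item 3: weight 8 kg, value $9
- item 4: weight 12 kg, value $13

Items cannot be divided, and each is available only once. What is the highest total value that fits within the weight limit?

$27

This is a 0/1 knapsack; check combinations near the capacity.
- item 2+item 3: weight 12+8=20, value 18+9=27
- item 1+item 2: weight 7+12=19, value 6+18=24
- item 3+item 4: weight 8+12=20, value 9+13=22
- item 1+item 4: weight 7+12=19, value 6+13=19
- item 2: weight 12, value 18
Best: $27.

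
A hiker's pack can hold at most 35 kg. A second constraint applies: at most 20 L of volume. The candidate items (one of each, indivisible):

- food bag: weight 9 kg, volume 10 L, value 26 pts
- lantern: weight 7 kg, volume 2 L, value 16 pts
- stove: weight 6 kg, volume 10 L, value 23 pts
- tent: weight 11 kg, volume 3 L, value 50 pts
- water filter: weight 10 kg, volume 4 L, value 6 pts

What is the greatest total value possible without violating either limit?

95 pts

Feasible sets respecting both limits:
- lantern+stove+tent+water filter: weight 34, volume 19, value 95
- food bag+lantern+tent: weight 27, volume 15, value 92
- lantern+stove+tent: weight 24, volume 15, value 89
- food bag+tent+water filter: weight 30, volume 17, value 82
Best: 95 pts.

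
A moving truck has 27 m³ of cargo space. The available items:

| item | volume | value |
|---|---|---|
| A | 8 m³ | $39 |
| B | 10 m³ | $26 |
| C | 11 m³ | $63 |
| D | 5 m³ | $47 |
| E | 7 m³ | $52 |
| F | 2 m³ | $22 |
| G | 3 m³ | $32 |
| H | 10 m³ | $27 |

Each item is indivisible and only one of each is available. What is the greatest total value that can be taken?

$194

Check high-value combinations within 27 m³:
- C+D+E+G: volume 11+5+7+3=26, value 63+47+52+32=194
- A+D+E+F+G: volume 8+5+7+2+3=25, value 39+47+52+22+32=192
- C+D+E+F: volume 11+5+7+2=25, value 63+47+52+22=184
- A+C+D+G: volume 8+11+5+3=27, value 39+63+47+32=181
- D+E+F+G+H: volume 5+7+2+3+10=27, value 47+52+22+32+27=180
Best: $194.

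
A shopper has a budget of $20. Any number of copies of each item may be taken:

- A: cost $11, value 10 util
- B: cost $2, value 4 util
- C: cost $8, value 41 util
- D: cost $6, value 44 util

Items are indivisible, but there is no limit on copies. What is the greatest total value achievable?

Best value-per-unit is D at 44/6; filling with it alone gives 3×44 = 132.
Optimal mix: 1×B + 3×D → cost 20, value 136.

136 util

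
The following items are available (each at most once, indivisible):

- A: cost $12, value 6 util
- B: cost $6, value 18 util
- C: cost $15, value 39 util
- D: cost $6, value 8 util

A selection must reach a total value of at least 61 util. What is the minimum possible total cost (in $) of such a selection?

Subsets with value ≥ 61, sorted by total cost:
- B+C+D: cost 27, value 65
- A+B+C: cost 33, value 63
Minimum cost: 27 $.

27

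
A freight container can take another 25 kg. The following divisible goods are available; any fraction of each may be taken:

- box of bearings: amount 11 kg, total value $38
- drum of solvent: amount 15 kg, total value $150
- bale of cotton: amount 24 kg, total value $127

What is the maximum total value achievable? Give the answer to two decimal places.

Take in order of value per unit:
- drum of solvent (150/15 per unit): all 15 → value 150, running total 150.00
- bale of cotton (127/24 per unit): 10 of 24 → value 10×127/24 = 52.9167, running total 202.92
Total 202.92.

202.92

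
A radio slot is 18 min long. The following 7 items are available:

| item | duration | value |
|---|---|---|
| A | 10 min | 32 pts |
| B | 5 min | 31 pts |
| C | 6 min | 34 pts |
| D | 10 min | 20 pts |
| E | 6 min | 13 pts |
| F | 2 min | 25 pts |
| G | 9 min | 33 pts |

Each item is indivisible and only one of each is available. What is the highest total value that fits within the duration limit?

Check high-value combinations within 18 min:
- C+F+G: duration 6+2+9=17, value 34+25+33=92
- A+C+F: duration 10+6+2=18, value 32+34+25=91
- B+C+F: duration 5+6+2=13, value 31+34+25=90
Best: 92 pts.

92 pts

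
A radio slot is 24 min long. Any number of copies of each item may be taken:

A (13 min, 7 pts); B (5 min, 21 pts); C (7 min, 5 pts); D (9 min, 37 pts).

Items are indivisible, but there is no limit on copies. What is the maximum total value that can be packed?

100 pts

Best value-per-unit is B at 21/5; filling with it alone gives 4×21 = 84.
Optimal mix: 3×B + 1×D → duration 24, value 100.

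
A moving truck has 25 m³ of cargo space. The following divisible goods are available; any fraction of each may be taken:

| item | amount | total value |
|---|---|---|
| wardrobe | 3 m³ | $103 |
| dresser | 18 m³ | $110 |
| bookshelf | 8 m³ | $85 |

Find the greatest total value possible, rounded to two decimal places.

Take in order of value per unit:
- wardrobe (103/3 per unit): all 3 → value 103, running total 103.00
- bookshelf (85/8 per unit): all 8 → value 85, running total 188.00
- dresser (110/18 per unit): 14 of 18 → value 14×110/18 = 85.5556, running total 273.56
Total 273.56.

273.56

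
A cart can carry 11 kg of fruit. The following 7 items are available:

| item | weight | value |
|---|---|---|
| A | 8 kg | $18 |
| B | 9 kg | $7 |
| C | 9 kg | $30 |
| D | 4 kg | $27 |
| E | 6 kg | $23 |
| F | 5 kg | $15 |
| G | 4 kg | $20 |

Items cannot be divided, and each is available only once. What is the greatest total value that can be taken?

$50

This is a 0/1 knapsack; check combinations near the capacity.
- D+E: weight 4+6=10, value 27+23=50
- D+G: weight 4+4=8, value 27+20=47
- E+G: weight 6+4=10, value 23+20=43
Best: $50.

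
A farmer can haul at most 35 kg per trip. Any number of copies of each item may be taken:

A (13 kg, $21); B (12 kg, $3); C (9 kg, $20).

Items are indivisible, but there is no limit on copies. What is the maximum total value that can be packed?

$62

Best value-per-unit is C at 20/9; filling with it alone gives 3×20 = 60.
Optimal mix: 2×A + 1×C → weight 35, value 62.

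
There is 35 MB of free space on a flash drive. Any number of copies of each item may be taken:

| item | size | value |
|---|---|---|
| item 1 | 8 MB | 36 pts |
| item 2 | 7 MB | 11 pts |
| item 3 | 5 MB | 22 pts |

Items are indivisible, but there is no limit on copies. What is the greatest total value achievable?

Best value-per-unit is item 1 at 36/8; filling with it alone gives 4×36 = 144.
Optimal mix: 7×item 3 → size 35, value 154.

154 pts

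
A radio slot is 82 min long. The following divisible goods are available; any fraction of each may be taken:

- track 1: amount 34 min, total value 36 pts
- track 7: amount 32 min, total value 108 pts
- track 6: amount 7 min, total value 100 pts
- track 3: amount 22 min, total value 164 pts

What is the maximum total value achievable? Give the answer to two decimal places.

394.24

Take in order of value per unit:
- track 6 (100/7 per unit): all 7 → value 100, running total 100.00
- track 3 (164/22 per unit): all 22 → value 164, running total 264.00
- track 7 (108/32 per unit): all 32 → value 108, running total 372.00
- track 1 (36/34 per unit): 21 of 34 → value 21×36/34 = 22.2353, running total 394.24
Total 394.24.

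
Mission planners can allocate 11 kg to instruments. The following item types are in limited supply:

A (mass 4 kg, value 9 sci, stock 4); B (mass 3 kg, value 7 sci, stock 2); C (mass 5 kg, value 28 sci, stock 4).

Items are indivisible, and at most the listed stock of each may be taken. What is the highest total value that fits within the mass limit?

56 sci

Best selections within mass 11 and stock limits:
- 2×C: mass 10, value 56
- 2×B + 1×C: mass 11, value 42
Best: 56 sci.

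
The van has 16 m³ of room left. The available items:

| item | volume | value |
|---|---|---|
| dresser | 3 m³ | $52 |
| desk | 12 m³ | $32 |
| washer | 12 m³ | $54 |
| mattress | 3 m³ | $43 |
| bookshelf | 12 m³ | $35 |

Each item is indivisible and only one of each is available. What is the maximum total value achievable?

$106

Check high-value combinations within 16 m³:
- dresser+washer: volume 3+12=15, value 52+54=106
- washer+mattress: volume 12+3=15, value 54+43=97
- dresser+mattress: volume 3+3=6, value 52+43=95
- dresser+bookshelf: volume 3+12=15, value 52+35=87
- dresser+desk: volume 3+12=15, value 52+32=84
Best: $106.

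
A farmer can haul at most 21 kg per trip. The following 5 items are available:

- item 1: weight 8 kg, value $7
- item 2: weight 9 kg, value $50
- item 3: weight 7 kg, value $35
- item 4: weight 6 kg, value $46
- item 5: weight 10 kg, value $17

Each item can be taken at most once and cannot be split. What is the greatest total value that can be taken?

$96

This is a 0/1 knapsack; check combinations near the capacity.
- item 2+item 4: weight 9+6=15, value 50+46=96
- item 1+item 3+item 4: weight 8+7+6=21, value 7+35+46=88
- item 2+item 3: weight 9+7=16, value 50+35=85
- item 3+item 4: weight 7+6=13, value 35+46=81
Best: $96.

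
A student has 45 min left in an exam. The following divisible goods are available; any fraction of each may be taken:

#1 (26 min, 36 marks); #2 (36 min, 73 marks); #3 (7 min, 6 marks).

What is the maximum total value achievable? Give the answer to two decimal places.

Take in order of value per unit:
- #2 (73/36 per unit): all 36 → value 73, running total 73.00
- #1 (36/26 per unit): 9 of 26 → value 9×36/26 = 12.4615, running total 85.46
Total 85.46.

85.46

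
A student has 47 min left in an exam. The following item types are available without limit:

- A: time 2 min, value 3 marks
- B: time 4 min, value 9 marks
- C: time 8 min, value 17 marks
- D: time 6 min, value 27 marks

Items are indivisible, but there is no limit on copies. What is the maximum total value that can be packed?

Best value-per-unit is D at 27/6; filling with it alone gives 7×27 = 189.
Optimal mix: 1×B + 7×D → time 46, value 198.

198 marks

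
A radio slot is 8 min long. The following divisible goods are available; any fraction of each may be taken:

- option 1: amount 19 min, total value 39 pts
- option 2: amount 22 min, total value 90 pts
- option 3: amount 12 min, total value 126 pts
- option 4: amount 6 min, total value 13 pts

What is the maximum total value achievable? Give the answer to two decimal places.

84.00

Take in order of value per unit:
- option 3 (126/12 per unit): 8 of 12 → value 8×126/12 = 84.0000, running total 84.00
Total 84.00.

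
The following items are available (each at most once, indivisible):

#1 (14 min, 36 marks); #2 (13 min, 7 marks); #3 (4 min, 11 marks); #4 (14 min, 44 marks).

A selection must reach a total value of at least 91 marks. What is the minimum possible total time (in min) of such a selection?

32

Subsets with value ≥ 91, sorted by total time:
- #1+#3+#4: time 32, value 91
- #1+#2+#3+#4: time 45, value 98
Minimum time: 32 min.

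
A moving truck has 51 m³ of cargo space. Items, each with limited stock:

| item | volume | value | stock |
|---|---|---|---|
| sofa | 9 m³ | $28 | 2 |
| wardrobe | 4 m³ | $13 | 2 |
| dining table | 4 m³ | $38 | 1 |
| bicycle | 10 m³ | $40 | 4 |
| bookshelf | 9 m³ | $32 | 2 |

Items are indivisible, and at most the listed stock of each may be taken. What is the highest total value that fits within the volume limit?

Top feasible selections:
- 2×wardrobe + 1×dining table + 3×bicycle + 1×bookshelf: volume 51, value 216
- 1×sofa + 2×wardrobe + 1×dining table + 3×bicycle: volume 51, value 212
Best: $216.

$216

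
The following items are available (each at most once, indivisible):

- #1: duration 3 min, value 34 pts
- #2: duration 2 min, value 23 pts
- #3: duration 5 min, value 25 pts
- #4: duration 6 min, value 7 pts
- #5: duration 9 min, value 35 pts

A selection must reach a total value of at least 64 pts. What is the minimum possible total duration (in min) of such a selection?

10

Subsets with value ≥ 64, sorted by total duration:
- #1+#2+#3: duration 10, value 82
- #1+#2+#4: duration 11, value 64
- #1+#5: duration 12, value 69
- #1+#2+#5: duration 14, value 92
Minimum duration: 10 min.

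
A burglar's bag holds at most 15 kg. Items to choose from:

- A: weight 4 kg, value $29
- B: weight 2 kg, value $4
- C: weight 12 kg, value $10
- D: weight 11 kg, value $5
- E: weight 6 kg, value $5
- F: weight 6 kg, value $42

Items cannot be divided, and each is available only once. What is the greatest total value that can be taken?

Check high-value combinations within 15 kg:
- A+B+F: weight 4+2+6=12, value 29+4+42=75
- A+F: weight 4+6=10, value 29+42=71
- B+E+F: weight 2+6+6=14, value 4+5+42=51
- E+F: weight 6+6=12, value 5+42=47
- B+F: weight 2+6=8, value 4+42=46
Best: $75.

$75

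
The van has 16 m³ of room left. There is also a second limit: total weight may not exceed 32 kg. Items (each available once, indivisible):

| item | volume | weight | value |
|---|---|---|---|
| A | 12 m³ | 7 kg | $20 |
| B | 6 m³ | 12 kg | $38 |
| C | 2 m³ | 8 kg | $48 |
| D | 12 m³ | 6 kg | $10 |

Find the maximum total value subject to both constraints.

$86

Feasible sets respecting both limits:
- B+C: volume 8, weight 20, value 86
- A+C: volume 14, weight 15, value 68
- C+D: volume 14, weight 14, value 58
Best: $86.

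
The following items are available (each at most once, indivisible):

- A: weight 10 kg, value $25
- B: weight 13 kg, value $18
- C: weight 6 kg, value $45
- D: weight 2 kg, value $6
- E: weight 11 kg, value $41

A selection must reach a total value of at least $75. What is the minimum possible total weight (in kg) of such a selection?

17

Subsets with value ≥ 75, sorted by total weight:
- C+E: weight 17, value 86
- A+C+D: weight 18, value 76
Minimum weight: 17 kg.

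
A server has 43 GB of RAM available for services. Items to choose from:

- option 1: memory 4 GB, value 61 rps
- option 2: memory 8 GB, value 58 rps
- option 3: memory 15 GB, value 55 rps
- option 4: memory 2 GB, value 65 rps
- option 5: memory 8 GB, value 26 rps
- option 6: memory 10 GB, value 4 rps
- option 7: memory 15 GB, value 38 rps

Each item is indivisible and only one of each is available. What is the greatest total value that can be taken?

This is a 0/1 knapsack; check combinations near the capacity.
- option 1+option 2+option 3+option 4+option 5: memory 4+8+15+2+8=37, value 61+58+55+65+26=265
- option 1+option 2+option 4+option 5+option 7: memory 4+8+2+8+15=37, value 61+58+65+26+38=248
- option 1+option 2+option 3+option 4+option 6: memory 4+8+15+2+10=39, value 61+58+55+65+4=243
- option 1+option 2+option 3+option 4: memory 4+8+15+2=29, value 61+58+55+65=239
Best: 265 rps.

265 rps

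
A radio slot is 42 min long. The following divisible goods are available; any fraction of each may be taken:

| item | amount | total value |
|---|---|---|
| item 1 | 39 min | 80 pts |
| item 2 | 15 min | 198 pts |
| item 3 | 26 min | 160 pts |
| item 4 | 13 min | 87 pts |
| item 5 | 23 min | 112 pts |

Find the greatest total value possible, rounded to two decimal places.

Take in order of value per unit:
- item 2 (198/15 per unit): all 15 → value 198, running total 198.00
- item 4 (87/13 per unit): all 13 → value 87, running total 285.00
- item 3 (160/26 per unit): 14 of 26 → value 14×160/26 = 86.1538, running total 371.15
Total 371.15.

371.15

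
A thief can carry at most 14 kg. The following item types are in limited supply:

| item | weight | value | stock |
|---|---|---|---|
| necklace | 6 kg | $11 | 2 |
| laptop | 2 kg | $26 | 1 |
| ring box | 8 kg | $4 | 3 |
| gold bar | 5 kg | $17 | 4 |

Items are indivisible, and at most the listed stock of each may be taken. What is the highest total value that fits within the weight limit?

Top feasible selections:
- 1×laptop + 2×gold bar: weight 12, value 60
- 1×necklace + 1×laptop + 1×gold bar: weight 13, value 54
Best: $60.

$60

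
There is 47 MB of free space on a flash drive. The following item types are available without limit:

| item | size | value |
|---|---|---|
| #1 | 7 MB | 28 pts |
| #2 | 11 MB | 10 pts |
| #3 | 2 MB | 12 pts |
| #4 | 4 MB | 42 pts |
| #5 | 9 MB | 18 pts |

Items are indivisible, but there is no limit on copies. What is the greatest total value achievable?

474 pts

Best value-per-unit is #4 at 42/4; filling with it alone gives 11×42 = 462.
Optimal mix: 1×#3 + 11×#4 → size 46, value 474.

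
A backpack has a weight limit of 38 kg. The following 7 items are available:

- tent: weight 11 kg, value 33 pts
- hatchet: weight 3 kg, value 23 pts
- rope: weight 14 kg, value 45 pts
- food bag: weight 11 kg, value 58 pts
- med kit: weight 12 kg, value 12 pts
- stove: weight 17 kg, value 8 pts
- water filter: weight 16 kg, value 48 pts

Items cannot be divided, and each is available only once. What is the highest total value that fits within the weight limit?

Check high-value combinations within 38 kg:
- tent+food bag+water filter: weight 11+11+16=38, value 33+58+48=139
- tent+rope+food bag: weight 11+14+11=36, value 33+45+58=136
- hatchet+food bag+water filter: weight 3+11+16=30, value 23+58+48=129
Best: 139 pts.

139 pts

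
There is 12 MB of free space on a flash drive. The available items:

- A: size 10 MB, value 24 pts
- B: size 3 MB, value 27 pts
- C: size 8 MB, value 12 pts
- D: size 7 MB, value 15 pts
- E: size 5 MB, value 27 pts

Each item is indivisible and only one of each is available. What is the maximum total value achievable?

Check high-value combinations within 12 MB:
- B+E: size 3+5=8, value 27+27=54
- B+D: size 3+7=10, value 27+15=42
- D+E: size 7+5=12, value 15+27=42
- B+C: size 3+8=11, value 27+12=39
Best: 54 pts.

54 pts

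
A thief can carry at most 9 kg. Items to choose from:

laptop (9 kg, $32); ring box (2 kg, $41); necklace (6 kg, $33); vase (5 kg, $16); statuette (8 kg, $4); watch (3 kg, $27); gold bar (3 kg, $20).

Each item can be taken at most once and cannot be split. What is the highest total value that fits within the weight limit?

Check high-value combinations within 9 kg:
- ring box+watch+gold bar: weight 2+3+3=8, value 41+27+20=88
- ring box+necklace: weight 2+6=8, value 41+33=74
- ring box+watch: weight 2+3=5, value 41+27=68
Best: $88.

$88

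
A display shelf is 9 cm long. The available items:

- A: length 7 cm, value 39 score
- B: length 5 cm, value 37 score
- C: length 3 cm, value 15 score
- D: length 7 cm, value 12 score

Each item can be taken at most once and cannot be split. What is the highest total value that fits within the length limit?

52 score

This is a 0/1 knapsack; check combinations near the capacity.
- B+C: length 5+3=8, value 37+15=52
- A: length 7, value 39
- B: length 5, value 37
- C: length 3, value 15
- D: length 7, value 12
Best: 52 score.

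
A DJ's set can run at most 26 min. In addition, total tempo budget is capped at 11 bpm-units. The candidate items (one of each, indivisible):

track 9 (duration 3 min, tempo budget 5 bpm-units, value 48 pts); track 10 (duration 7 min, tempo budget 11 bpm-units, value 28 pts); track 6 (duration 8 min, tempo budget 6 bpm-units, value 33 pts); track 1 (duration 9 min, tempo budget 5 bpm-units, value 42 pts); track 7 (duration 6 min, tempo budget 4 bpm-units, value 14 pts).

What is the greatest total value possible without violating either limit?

90 pts

Feasible sets respecting both limits:
- track 9+track 1: duration 12, tempo budget 10, value 90
- track 9+track 6: duration 11, tempo budget 11, value 81
- track 6+track 1: duration 17, tempo budget 11, value 75
Best: 90 pts.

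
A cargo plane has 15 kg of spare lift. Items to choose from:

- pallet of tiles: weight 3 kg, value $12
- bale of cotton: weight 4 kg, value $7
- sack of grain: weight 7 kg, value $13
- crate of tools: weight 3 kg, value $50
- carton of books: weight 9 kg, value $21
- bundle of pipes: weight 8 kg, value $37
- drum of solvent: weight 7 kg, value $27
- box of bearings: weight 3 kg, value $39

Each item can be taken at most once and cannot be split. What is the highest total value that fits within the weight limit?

$126

Check high-value combinations within 15 kg:
- crate of tools+bundle of pipes+box of bearings: weight 3+8+3=14, value 50+37+39=126
- crate of tools+drum of solvent+box of bearings: weight 3+7+3=13, value 50+27+39=116
- crate of tools+carton of books+box of bearings: weight 3+9+3=15, value 50+21+39=110
Best: $126.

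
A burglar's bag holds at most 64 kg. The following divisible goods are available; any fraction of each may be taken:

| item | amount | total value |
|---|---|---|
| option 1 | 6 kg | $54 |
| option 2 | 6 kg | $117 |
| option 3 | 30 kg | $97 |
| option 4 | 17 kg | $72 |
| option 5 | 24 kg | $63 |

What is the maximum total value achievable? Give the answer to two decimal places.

353.13

Take in order of value per unit:
- option 2 (117/6 per unit): all 6 → value 117, running total 117.00
- option 1 (54/6 per unit): all 6 → value 54, running total 171.00
- option 4 (72/17 per unit): all 17 → value 72, running total 243.00
- option 3 (97/30 per unit): all 30 → value 97, running total 340.00
- option 5 (63/24 per unit): 5 of 24 → value 5×63/24 = 13.1250, running total 353.13
Total 353.13.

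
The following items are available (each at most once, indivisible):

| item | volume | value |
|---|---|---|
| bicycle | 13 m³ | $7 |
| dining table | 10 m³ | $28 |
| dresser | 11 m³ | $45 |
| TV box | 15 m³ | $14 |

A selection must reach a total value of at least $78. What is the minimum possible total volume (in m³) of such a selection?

34

Subsets with value ≥ 78, sorted by total volume:
- bicycle+dining table+dresser: volume 34, value 80
- dining table+dresser+TV box: volume 36, value 87
Minimum volume: 34 m³.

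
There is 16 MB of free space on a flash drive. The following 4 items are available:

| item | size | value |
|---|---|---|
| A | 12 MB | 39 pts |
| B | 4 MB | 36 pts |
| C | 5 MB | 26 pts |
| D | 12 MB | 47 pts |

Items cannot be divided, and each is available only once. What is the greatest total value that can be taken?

Check high-value combinations within 16 MB:
- B+D: size 4+12=16, value 36+47=83
- A+B: size 12+4=16, value 39+36=75
- B+C: size 4+5=9, value 36+26=62
Best: 83 pts.

83 pts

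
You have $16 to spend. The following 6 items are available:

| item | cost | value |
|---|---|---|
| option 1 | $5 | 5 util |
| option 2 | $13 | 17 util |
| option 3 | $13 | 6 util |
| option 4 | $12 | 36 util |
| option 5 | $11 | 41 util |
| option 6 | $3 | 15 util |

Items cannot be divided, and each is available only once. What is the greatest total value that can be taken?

56 util

Check high-value combinations within $16:
- option 5+option 6: cost 11+3=14, value 41+15=56
- option 4+option 6: cost 12+3=15, value 36+15=51
- option 1+option 5: cost 5+11=16, value 5+41=46
Best: 56 util.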